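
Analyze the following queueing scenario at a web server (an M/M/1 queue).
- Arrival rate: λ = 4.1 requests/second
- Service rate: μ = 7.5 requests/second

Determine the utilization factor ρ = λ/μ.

Server utilization: ρ = λ/μ
ρ = 4.1/7.5 = 0.5467
The server is busy 54.67% of the time.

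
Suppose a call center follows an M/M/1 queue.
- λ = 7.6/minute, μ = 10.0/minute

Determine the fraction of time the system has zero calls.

ρ = λ/μ = 7.6/10.0 = 0.7600
P(0) = 1 - ρ = 1 - 0.7600 = 0.2400
The server is idle 24.00% of the time.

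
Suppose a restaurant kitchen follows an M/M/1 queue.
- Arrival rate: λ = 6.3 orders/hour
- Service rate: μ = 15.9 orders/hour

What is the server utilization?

Server utilization: ρ = λ/μ
ρ = 6.3/15.9 = 0.3962
The server is busy 39.62% of the time.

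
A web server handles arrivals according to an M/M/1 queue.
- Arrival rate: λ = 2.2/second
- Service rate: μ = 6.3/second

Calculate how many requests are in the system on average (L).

ρ = λ/μ = 2.2/6.3 = 0.3492
For M/M/1: L = λ/(μ-λ)
L = 2.2/(6.3-2.2) = 2.2/4.10
L = 0.5366 requests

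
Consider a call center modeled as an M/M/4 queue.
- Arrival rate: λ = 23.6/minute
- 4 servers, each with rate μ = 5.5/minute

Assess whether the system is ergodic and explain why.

Stability requires ρ = λ/(cμ) < 1
ρ = 23.6/(4 × 5.5) = 23.6/22.00 = 1.0727
Since 1.0727 ≥ 1, the system is UNSTABLE.
Need c > λ/μ = 23.6/5.5 = 4.29.
Minimum servers needed: c = 5.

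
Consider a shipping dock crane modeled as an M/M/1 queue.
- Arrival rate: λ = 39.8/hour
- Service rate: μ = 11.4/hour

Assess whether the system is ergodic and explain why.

Stability requires ρ = λ/(cμ) < 1
ρ = 39.8/(1 × 11.4) = 39.8/11.40 = 3.4912
Since 3.4912 ≥ 1, the system is UNSTABLE.
Queue grows without bound. Need μ > λ = 39.8.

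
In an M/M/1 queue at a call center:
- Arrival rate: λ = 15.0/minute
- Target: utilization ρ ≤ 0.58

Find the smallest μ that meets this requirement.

ρ = λ/μ, so μ = λ/ρ
μ ≥ 15.0/0.58 = 25.8621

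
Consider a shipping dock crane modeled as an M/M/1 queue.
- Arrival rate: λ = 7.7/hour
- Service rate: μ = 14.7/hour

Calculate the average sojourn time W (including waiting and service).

First, compute utilization: ρ = λ/μ = 7.7/14.7 = 0.5238
For M/M/1: W = 1/(μ-λ)
W = 1/(14.7-7.7) = 1/7.00
W = 0.1429 hours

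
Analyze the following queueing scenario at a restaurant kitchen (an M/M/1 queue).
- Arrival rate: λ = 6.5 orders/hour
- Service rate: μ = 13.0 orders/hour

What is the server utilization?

Server utilization: ρ = λ/μ
ρ = 6.5/13.0 = 0.5000
The server is busy 50.00% of the time.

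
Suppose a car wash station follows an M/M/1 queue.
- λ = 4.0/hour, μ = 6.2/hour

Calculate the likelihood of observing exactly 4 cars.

ρ = λ/μ = 4.0/6.2 = 0.6452
P(n) = (1-ρ)ρⁿ
P(4) = (1-0.6452) × 0.6452^4
P(4) = 0.35480 × 0.17329
P(4) = 0.06148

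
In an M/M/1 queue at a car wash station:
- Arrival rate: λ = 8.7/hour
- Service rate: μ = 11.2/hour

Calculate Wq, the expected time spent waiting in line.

First, compute utilization: ρ = λ/μ = 8.7/11.2 = 0.7768
For M/M/1: Wq = λ/(μ(μ-λ))
Wq = 8.7/(11.2 × (11.2-8.7))
Wq = 8.7/(11.2 × 2.50)
Wq = 0.3107 hours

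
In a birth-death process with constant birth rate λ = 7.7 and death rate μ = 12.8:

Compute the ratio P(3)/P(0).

For constant rates: P(n)/P(0) = (λ/μ)^n
P(3)/P(0) = (7.7/12.8)^3 = 0.6016^3 = 0.2177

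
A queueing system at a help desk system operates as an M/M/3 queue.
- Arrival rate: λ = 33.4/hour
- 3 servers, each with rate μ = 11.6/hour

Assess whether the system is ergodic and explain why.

Stability requires ρ = λ/(cμ) < 1
ρ = 33.4/(3 × 11.6) = 33.4/34.80 = 0.9598
Since 0.9598 < 1, the system is STABLE.
The servers are busy 95.98% of the time.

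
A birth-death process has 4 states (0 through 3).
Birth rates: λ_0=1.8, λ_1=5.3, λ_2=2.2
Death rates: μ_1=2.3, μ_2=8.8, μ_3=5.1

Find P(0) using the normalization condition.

Ratios P(n)/P(0) = (λ₀···λₙ₋₁)/(μ₁···μₙ):
P(1)/P(0) = (1.8)/(2.3) = 0.78261
P(2)/P(0) = (1.8×5.3)/(2.3×8.8) = 0.47134
P(3)/P(0) = (1.8×5.3×2.2)/(2.3×8.8×5.1) = 0.20332

Normalization: ∑ P(n) = 1
P(0) × (1.0000 + 0.78261 + 0.47134 + 0.20332) = 1
P(0) × 2.4573 = 1
P(0) = 1/2.4573 = 0.4070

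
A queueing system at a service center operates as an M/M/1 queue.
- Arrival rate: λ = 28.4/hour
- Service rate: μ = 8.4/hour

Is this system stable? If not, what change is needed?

Stability requires ρ = λ/(cμ) < 1
ρ = 28.4/(1 × 8.4) = 28.4/8.40 = 3.3810
Since 3.3810 ≥ 1, the system is UNSTABLE.
Queue grows without bound. Need μ > λ = 28.4.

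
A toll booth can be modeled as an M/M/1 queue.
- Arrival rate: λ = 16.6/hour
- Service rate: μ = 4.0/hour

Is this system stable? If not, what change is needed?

Stability requires ρ = λ/(cμ) < 1
ρ = 16.6/(1 × 4.0) = 16.6/4.00 = 4.1500
Since 4.1500 ≥ 1, the system is UNSTABLE.
Queue grows without bound. Need μ > λ = 16.6.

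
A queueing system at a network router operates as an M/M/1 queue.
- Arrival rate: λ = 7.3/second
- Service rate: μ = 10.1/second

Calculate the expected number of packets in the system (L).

ρ = λ/μ = 7.3/10.1 = 0.7228
For M/M/1: L = λ/(μ-λ)
L = 7.3/(10.1-7.3) = 7.3/2.80
L = 2.6071 packets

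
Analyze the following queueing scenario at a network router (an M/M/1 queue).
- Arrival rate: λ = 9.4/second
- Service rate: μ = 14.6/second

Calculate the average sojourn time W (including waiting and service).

First, compute utilization: ρ = λ/μ = 9.4/14.6 = 0.6438
For M/M/1: W = 1/(μ-λ)
W = 1/(14.6-9.4) = 1/5.20
W = 0.1923 seconds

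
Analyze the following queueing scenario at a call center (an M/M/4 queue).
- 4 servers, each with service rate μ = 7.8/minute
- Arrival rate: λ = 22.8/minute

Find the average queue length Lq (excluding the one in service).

Traffic intensity: ρ = λ/(cμ) = 22.8/(4×7.8) = 0.7308
Since ρ = 0.7308 < 1, system is stable.
Offered load a = λ/μ = cρ = 22.8/7.8 = 2.9231
P₀ = [ Σₙ₌₀^3 aⁿ/n! + a^4/(4!(1-ρ)) ]⁻¹
Σ = a^0/0! + a^1/1! + a^2/2! + a^3/3! = 1.0000 + 2.9231 + 4.2722 + 4.1626 = 12.3579
a^4/(4!(1-ρ)) = 73.0064/(24 × 0.26923) = 11.2986
P₀ = 1/(12.3579 + 11.2986) = 0.04227
Lq = P₀·a^4·ρ / (4!(1-ρ)²) = 0.042272 × 73.0064 × 0.73077 / (24 × 0.072485) = 1.2964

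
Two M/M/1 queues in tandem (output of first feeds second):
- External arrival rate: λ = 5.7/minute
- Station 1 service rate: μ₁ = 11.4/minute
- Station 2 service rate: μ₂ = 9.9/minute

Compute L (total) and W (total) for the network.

By Jackson's theorem, each station behaves as independent M/M/1.
Station 1: ρ₁ = 5.7/11.4 = 0.5000, L₁ = ρ₁/(1-ρ₁) = λ/(μ₁-λ) = 5.7/5.70 = 1.0000
Station 2: ρ₂ = 5.7/9.9 = 0.5758, L₂ = ρ₂/(1-ρ₂) = λ/(μ₂-λ) = 5.7/4.20 = 1.3571
Total: L = L₁ + L₂ = 1.0000 + 1.3571 = 2.3571
W = L/λ = 2.3571/5.7 = 0.4135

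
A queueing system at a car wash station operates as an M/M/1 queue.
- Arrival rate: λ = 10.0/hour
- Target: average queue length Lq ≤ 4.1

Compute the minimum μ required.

For M/M/1: Lq = λ²/(μ(μ-λ))
Need Lq ≤ 4.1, i.e. μ(μ-λ) ≥ λ²/4.1
μ² - 10.0μ - 100.00/4.1 ≥ 0  →  μ² - 10.0μ - 24.39024 ≥ 0
Quadratic formula (positive root): μ = [λ + √(λ² + 4×24.39024)]/2
Discriminant: 100.00 + 4×24.39024 = 197.5610, √197.5610 = 14.0556
μ ≥ (10.0 + 14.0556)/2 = 12.0278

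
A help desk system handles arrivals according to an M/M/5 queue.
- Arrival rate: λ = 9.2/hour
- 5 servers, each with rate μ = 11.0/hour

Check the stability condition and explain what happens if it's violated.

Stability requires ρ = λ/(cμ) < 1
ρ = 9.2/(5 × 11.0) = 9.2/55.00 = 0.1673
Since 0.1673 < 1, the system is STABLE.
The servers are busy 16.73% of the time.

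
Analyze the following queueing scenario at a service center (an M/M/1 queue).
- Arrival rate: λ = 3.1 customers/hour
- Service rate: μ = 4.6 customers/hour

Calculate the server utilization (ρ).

Server utilization: ρ = λ/μ
ρ = 3.1/4.6 = 0.6739
The server is busy 67.39% of the time.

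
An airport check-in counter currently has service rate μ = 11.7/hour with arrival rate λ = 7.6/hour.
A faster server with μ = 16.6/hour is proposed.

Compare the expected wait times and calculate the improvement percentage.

System 1: ρ₁ = 7.6/11.7 = 0.6496, W₁ = 1/(11.7-7.6) = 0.24390
System 2: ρ₂ = 7.6/16.6 = 0.4578, W₂ = 1/(16.6-7.6) = 0.11111
Improvement: (W₁-W₂)/W₁ = (0.24390-0.11111)/0.24390 = 54.44%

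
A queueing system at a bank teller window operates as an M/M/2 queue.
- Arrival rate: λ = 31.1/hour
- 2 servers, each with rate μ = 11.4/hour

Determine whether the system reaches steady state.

Stability requires ρ = λ/(cμ) < 1
ρ = 31.1/(2 × 11.4) = 31.1/22.80 = 1.3640
Since 1.3640 ≥ 1, the system is UNSTABLE.
Need c > λ/μ = 31.1/11.4 = 2.73.
Minimum servers needed: c = 3.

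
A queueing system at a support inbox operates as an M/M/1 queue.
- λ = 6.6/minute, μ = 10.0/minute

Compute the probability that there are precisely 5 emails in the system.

ρ = λ/μ = 6.6/10.0 = 0.6600
P(n) = (1-ρ)ρⁿ
P(5) = (1-0.6600) × 0.6600^5
P(5) = 0.34000 × 0.12523
P(5) = 0.04258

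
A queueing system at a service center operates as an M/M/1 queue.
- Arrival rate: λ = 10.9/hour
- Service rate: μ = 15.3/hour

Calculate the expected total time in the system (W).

First, compute utilization: ρ = λ/μ = 10.9/15.3 = 0.7124
For M/M/1: W = 1/(μ-λ)
W = 1/(15.3-10.9) = 1/4.40
W = 0.2273 hours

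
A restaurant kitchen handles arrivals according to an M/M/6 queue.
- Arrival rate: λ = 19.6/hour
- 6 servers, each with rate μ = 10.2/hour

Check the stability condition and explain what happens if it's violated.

Stability requires ρ = λ/(cμ) < 1
ρ = 19.6/(6 × 10.2) = 19.6/61.20 = 0.3203
Since 0.3203 < 1, the system is STABLE.
The servers are busy 32.03% of the time.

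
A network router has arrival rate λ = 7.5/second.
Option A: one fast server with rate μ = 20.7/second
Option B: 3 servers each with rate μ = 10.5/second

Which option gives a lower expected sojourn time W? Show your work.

Option A: single server μ = 20.7 (M/M/1)
  ρ_A = 7.5/20.7 = 0.3623
  W_A = 1/(μ-λ) = 1/(20.7-7.5) = 1/13.20 = 0.07576

Option B: 3 servers μ = 10.5 (M/M/3)
  ρ_B = λ/(cμ) = 7.5/(3×10.5) = 0.2381
  Offered load a = λ/μ = cρ = 7.5/10.5 = 0.7143
  P₀ = [ Σₙ₌₀^2 aⁿ/n! + a^3/(3!(1-ρ)) ]⁻¹
  Σ = a^0/0! + a^1/1! + a^2/2! = 1.0000 + 0.7143 + 0.2551 = 1.9694
  a^3/(3!(1-ρ)) = 0.36443/(6 × 0.76190) = 0.07972
  P₀ = 1/(1.9694 + 0.07972) = 0.4880
  Lq = P₀·a^3·ρ / (3!(1-ρ)²) = 0.4880 × 0.3644 × 0.2381 / (6 × 0.5805) = 0.01216
  Wq_B = Lq/λ = 0.01216/7.5 = 0.001621
  W_B = Wq_B + 1/μ = 0.001621 + 0.09524 = 0.09686

Since W_A = 0.07576 < W_B = 0.09686, Option A (single fast server) has the shorter time in system.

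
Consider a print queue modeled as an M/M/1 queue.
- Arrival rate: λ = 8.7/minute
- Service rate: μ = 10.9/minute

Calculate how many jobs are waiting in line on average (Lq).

ρ = λ/μ = 8.7/10.9 = 0.7982
For M/M/1: Lq = λ²/(μ(μ-λ))
Lq = 75.69/(10.9 × 2.20)
Lq = 3.1564 jobs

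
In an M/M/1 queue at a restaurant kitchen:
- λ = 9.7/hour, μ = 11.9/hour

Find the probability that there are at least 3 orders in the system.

ρ = λ/μ = 9.7/11.9 = 0.81513
P(N ≥ n) = ρⁿ
P(N ≥ 3) = 0.81513^3
P(N ≥ 3) = 0.5416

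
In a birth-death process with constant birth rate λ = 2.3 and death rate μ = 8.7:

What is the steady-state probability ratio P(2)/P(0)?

For constant rates: P(n)/P(0) = (λ/μ)^n
P(2)/P(0) = (2.3/8.7)^2 = 0.26437^2 = 0.06989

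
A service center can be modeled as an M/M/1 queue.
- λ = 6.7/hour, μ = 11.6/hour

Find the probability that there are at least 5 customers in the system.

ρ = λ/μ = 6.7/11.6 = 0.57759
P(N ≥ n) = ρⁿ
P(N ≥ 5) = 0.57759^5
P(N ≥ 5) = 0.06428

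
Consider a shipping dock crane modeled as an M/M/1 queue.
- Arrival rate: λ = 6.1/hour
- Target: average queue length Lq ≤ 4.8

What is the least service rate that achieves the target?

For M/M/1: Lq = λ²/(μ(μ-λ))
Need Lq ≤ 4.8, i.e. μ(μ-λ) ≥ λ²/4.8
μ² - 6.1μ - 37.21/4.8 ≥ 0  →  μ² - 6.1μ - 7.75208 ≥ 0
Quadratic formula (positive root): μ = [λ + √(λ² + 4×7.75208)]/2
Discriminant: 37.21 + 4×7.75208 = 68.2183, √68.2183 = 8.2594
μ ≥ (6.1 + 8.2594)/2 = 7.1797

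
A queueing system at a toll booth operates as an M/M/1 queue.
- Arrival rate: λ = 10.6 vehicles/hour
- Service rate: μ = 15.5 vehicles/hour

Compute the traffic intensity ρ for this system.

Server utilization: ρ = λ/μ
ρ = 10.6/15.5 = 0.6839
The server is busy 68.39% of the time.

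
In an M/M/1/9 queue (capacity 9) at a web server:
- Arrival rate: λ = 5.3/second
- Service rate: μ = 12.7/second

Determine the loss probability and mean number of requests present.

ρ = λ/μ = 5.3/12.7 = 0.41732
P₀ = (1-ρ)/(1-ρ^(K+1)) = (1-0.41732)/(1-0.41732^10) = 0.5827/0.9998 = 0.5828
P_K = P₀×ρ^K = 0.5828 × 0.41732^9 = 0.5828 × 0.0003839 = 0.0002237
Blocking probability P_9 = 0.0002237 (0.02237%)
L = ρ[1 - (K+1)ρ^K + Kρ^(K+1)] / [(1-ρ)(1-ρ^(K+1))]
L = 0.41732 × (1 - 10×0.0003839 + 9×0.0001602) / ((1 - 0.41732) × (1 - 0.0001602)) = 0.7146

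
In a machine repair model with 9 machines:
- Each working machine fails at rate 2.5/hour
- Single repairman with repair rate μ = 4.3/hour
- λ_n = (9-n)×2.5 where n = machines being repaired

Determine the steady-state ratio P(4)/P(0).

P(4)/P(0) = ∏_{i=0}^{4-1} λ_i/μ_{i+1}
= (9-0)×2.5/4.3 × (9-1)×2.5/4.3 × (9-2)×2.5/4.3 × (9-3)×2.5/4.3
= 345.5159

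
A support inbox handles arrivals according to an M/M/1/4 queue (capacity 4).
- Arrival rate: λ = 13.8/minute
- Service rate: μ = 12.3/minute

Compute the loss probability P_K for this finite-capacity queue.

ρ = λ/μ = 13.8/12.3 = 1.12195
P₀ = (1-ρ)/(1-ρ^(K+1)) = (1-1.12195)/(1-1.12195^5) = -0.12195/-0.77774 = 0.1568
P_K = P₀×ρ^K = 0.156801 × 1.12195^4 = 0.156801 × 1.58451 = 0.2485
Blocking probability = 24.85%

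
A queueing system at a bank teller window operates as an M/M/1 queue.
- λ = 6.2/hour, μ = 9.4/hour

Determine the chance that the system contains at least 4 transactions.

ρ = λ/μ = 6.2/9.4 = 0.6596
P(N ≥ n) = ρⁿ
P(N ≥ 4) = 0.6596^4
P(N ≥ 4) = 0.1893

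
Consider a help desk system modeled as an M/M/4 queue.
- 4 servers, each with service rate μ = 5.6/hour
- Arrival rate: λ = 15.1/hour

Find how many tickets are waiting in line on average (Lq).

Traffic intensity: ρ = λ/(cμ) = 15.1/(4×5.6) = 0.6741
Since ρ = 0.6741 < 1, system is stable.
Offered load a = λ/μ = cρ = 15.1/5.6 = 2.6964
P₀ = [ Σₙ₌₀^3 aⁿ/n! + a^4/(4!(1-ρ)) ]⁻¹
Σ = a^0/0! + a^1/1! + a^2/2! + a^3/3! = 1.0000 + 2.6964 + 3.6354 + 3.2675 = 10.5993
a^4/(4!(1-ρ)) = 52.8635/(24 × 0.325893) = 6.7588
P₀ = 1/(10.5993 + 6.7588) = 0.05761
Lq = P₀·a^4·ρ / (4!(1-ρ)²) = 0.057610 × 52.8635 × 0.67411 / (24 × 0.10621) = 0.8054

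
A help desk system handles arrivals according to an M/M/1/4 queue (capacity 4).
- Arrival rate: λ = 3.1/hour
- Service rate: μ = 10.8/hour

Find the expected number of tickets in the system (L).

ρ = λ/μ = 3.1/10.8 = 0.28704
P₀ = (1-ρ)/(1-ρ^(K+1)) = (1-0.28704)/(1-0.28704^5) = 0.7130/0.9981 = 0.7144
P_K = P₀×ρ^K = 0.7144 × 0.28704^4 = 0.7144 × 0.006788 = 0.004849
L = ρ[1 - (K+1)ρ^K + Kρ^(K+1)] / [(1-ρ)(1-ρ^(K+1))]
L = 0.28704 × (1 - 5×0.006788 + 4×0.001949) / ((1 - 0.28704) × (1 - 0.001949)) = 0.3928 tickets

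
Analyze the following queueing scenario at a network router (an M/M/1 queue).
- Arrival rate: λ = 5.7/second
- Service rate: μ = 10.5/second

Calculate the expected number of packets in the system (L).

ρ = λ/μ = 5.7/10.5 = 0.5429
For M/M/1: L = λ/(μ-λ)
L = 5.7/(10.5-5.7) = 5.7/4.80
L = 1.1875 packets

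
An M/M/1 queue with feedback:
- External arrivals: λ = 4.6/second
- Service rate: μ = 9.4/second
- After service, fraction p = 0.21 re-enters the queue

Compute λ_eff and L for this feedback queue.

Effective arrival rate: λ_eff = λ/(1-p) = 4.6/(1-0.21) = 4.6/0.79 = 5.82278
ρ = λ_eff/μ = 5.82278/9.4 = 0.619445
L = ρ/(1-ρ) = 0.619445/(1-0.619445) = 1.6277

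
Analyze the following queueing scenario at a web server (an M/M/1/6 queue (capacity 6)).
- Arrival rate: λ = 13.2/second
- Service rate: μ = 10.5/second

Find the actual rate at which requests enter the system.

ρ = λ/μ = 13.2/10.5 = 1.25714
P₀ = (1-ρ)/(1-ρ^(K+1)) = (1-1.25714)/(1-1.25714^7) = -0.25714/-3.9623 = 0.06490
P_K = P₀×ρ^K = 0.06490 × 1.25714^6 = 0.06490 × 3.9473 = 0.2562
λ_eff = λ(1-P_K) = 13.2 × (1 - 0.25617) = 13.2 × 0.74383 = 9.8186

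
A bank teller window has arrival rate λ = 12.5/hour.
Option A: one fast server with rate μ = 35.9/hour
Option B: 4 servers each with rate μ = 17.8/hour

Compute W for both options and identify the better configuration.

Option A: single server μ = 35.9 (M/M/1)
  ρ_A = 12.5/35.9 = 0.3482
  W_A = 1/(μ-λ) = 1/(35.9-12.5) = 1/23.40 = 0.04274

Option B: 4 servers μ = 17.8 (M/M/4)
  ρ_B = λ/(cμ) = 12.5/(4×17.8) = 0.1756
  Offered load a = λ/μ = cρ = 12.5/17.8 = 0.7022
  P₀ = [ Σₙ₌₀^3 aⁿ/n! + a^4/(4!(1-ρ)) ]⁻¹
  Σ = a^0/0! + a^1/1! + a^2/2! + a^3/3! = 1.0000 + 0.7022 + 0.2466 + 0.05772 = 2.0065
  a^4/(4!(1-ρ)) = 0.2432/(24 × 0.8244) = 0.01229
  P₀ = 1/(2.0065 + 0.01229) = 0.4953
  Lq = P₀·a^4·ρ / (4!(1-ρ)²) = 0.49534 × 0.24320 × 0.17556 / (24 × 0.67970) = 0.001296
  Wq_B = Lq/λ = 0.001296/12.5 = 0.0001037
  W_B = Wq_B + 1/μ = 0.0001037 + 0.05618 = 0.05628

Since W_A = 0.04274 < W_B = 0.05628, Option A (single fast server) has the shorter time in system.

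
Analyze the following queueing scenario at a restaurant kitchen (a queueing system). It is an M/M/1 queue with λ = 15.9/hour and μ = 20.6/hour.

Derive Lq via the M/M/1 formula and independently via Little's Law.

Method 1 (direct): Lq = λ²/(μ(μ-λ)) = 252.81/(20.6 × 4.70) = 2.6111

Method 2 (Little's Law):
W = 1/(μ-λ) = 1/4.70 = 0.212766
Wq = W - 1/μ = 0.212766 - 0.0485437 = 0.16422
Lq = λWq = 15.9 × 0.16422 = 2.6111 ✔ (matches Method 1)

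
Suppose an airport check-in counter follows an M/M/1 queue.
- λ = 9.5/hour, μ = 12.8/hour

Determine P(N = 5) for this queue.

ρ = λ/μ = 9.5/12.8 = 0.7422
P(n) = (1-ρ)ρⁿ
P(5) = (1-0.7422) × 0.7422^5
P(5) = 0.2578 × 0.2252
P(5) = 0.05806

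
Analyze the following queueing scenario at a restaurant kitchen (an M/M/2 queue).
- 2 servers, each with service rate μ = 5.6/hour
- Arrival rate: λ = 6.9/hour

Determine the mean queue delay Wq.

Traffic intensity: ρ = λ/(cμ) = 6.9/(2×5.6) = 0.6161
Since ρ = 0.6161 < 1, system is stable.
Offered load a = λ/μ = cρ = 6.9/5.6 = 1.2321
P₀ = [ Σₙ₌₀^1 aⁿ/n! + a^2/(2!(1-ρ)) ]⁻¹
Σ = a^0/0! + a^1/1! = 1.0000 + 1.2321 = 2.2321
a^2/(2!(1-ρ)) = 1.5182/(2 × 0.38393) = 1.9772
P₀ = 1/(2.2321 + 1.9772) = 0.2376
Lq = P₀·a^2·ρ / (2!(1-ρ)²) = 0.23757 × 1.5182 × 0.61607 / (2 × 0.14740) = 0.7537
Wq = Lq/λ = 0.7537/6.9 = 0.1092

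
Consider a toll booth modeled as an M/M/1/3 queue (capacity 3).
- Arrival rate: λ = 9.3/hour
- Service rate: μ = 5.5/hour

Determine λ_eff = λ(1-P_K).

ρ = λ/μ = 9.3/5.5 = 1.69091
P₀ = (1-ρ)/(1-ρ^(K+1)) = (1-1.69091)/(1-1.69091^4) = -0.69091/-7.1749 = 0.09630
P_K = P₀×ρ^K = 0.09630 × 1.69091^3 = 0.09630 × 4.8346 = 0.4656
λ_eff = λ(1-P_K) = 9.3 × (1 - 0.46555) = 9.3 × 0.53445 = 4.9704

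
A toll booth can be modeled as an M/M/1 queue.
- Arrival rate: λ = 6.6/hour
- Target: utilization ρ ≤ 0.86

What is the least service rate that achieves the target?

ρ = λ/μ, so μ = λ/ρ
μ ≥ 6.6/0.86 = 7.6744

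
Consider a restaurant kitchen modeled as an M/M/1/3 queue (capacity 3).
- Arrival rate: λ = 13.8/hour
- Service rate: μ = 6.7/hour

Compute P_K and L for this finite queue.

ρ = λ/μ = 13.8/6.7 = 2.0597
P₀ = (1-ρ)/(1-ρ^(K+1)) = (1-2.0597)/(1-2.0597^4) = -1.0597/-16.9977 = 0.06234
P_K = P₀×ρ^K = 0.062344 × 2.0597^3 = 0.062344 × 8.7380 = 0.5448
Blocking probability P_3 = 0.5448 (54.48%)
L = ρ[1 - (K+1)ρ^K + Kρ^(K+1)] / [(1-ρ)(1-ρ^(K+1))]
L = 2.0597 × (1 - 4×8.7380 + 3×17.9977) / ((1 - 2.0597) × (1 - 17.9977)) = 2.2917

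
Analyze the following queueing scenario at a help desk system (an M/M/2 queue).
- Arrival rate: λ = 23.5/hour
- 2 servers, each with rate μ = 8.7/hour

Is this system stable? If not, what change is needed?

Stability requires ρ = λ/(cμ) < 1
ρ = 23.5/(2 × 8.7) = 23.5/17.40 = 1.3506
Since 1.3506 ≥ 1, the system is UNSTABLE.
Need c > λ/μ = 23.5/8.7 = 2.70.
Minimum servers needed: c = 3.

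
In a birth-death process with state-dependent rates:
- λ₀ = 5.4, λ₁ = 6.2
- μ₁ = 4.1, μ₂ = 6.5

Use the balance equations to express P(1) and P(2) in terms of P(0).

Balance equations:
State 0: λ₀P₀ = μ₁P₁ → P₁ = (λ₀/μ₁)P₀ = (5.4/4.1)P₀ = 1.3171P₀
State 1: P₂ = (λ₀λ₁)/(μ₁μ₂)P₀ = (5.4×6.2)/(4.1×6.5)P₀ = 1.2563P₀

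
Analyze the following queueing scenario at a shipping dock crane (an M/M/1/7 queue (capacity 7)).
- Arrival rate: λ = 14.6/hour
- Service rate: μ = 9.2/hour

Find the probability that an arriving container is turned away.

ρ = λ/μ = 14.6/9.2 = 1.58696
P₀ = (1-ρ)/(1-ρ^(K+1)) = (1-1.58696)/(1-1.58696^8) = -0.5870/-39.2279 = 0.01496
P_K = P₀×ρ^K = 0.014963 × 1.58696^7 = 0.014963 × 25.3491 = 0.3793
Blocking probability = 37.93%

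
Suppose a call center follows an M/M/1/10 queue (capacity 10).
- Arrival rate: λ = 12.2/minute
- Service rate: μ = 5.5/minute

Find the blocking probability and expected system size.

ρ = λ/μ = 12.2/5.5 = 2.21818
P₀ = (1-ρ)/(1-ρ^(K+1)) = (1-2.21818)/(1-2.21818^11) = -1.2182/-6395.8275 = 0.0001905
P_K = P₀×ρ^K = 0.00019046 × 2.21818^10 = 0.00019046 × 2883.8180 = 0.5493
Blocking probability P_10 = 0.5493 (54.93%)
L = ρ[1 - (K+1)ρ^K + Kρ^(K+1)] / [(1-ρ)(1-ρ^(K+1))]
L = 2.21818 × (1 - 11×2883.8180 + 10×6396.8275) / ((1 - 2.21818) × (1 - 6396.8275)) = 9.1808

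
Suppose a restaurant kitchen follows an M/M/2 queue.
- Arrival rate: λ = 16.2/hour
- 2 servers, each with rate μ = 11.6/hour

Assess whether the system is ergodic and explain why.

Stability requires ρ = λ/(cμ) < 1
ρ = 16.2/(2 × 11.6) = 16.2/23.20 = 0.6983
Since 0.6983 < 1, the system is STABLE.
The servers are busy 69.83% of the time.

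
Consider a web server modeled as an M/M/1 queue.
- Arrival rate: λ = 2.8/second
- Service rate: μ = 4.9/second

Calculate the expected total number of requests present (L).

ρ = λ/μ = 2.8/4.9 = 0.5714
For M/M/1: L = λ/(μ-λ)
L = 2.8/(4.9-2.8) = 2.8/2.10
L = 1.3333 requests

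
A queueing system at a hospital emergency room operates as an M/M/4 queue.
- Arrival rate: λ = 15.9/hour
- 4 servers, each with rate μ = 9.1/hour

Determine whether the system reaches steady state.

Stability requires ρ = λ/(cμ) < 1
ρ = 15.9/(4 × 9.1) = 15.9/36.40 = 0.4368
Since 0.4368 < 1, the system is STABLE.
The servers are busy 43.68% of the time.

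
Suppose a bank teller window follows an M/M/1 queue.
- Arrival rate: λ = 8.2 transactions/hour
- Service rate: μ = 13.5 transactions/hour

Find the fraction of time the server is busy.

Server utilization: ρ = λ/μ
ρ = 8.2/13.5 = 0.6074
The server is busy 60.74% of the time.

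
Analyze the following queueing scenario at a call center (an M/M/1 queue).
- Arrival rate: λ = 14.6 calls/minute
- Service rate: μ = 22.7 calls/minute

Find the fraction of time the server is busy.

Server utilization: ρ = λ/μ
ρ = 14.6/22.7 = 0.6432
The server is busy 64.32% of the time.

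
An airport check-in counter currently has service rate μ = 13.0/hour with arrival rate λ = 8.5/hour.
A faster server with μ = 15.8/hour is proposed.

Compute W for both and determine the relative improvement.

System 1: ρ₁ = 8.5/13.0 = 0.6538, W₁ = 1/(13.0-8.5) = 0.222222
System 2: ρ₂ = 8.5/15.8 = 0.5380, W₂ = 1/(15.8-8.5) = 0.136986
Improvement: (W₁-W₂)/W₁ = (0.222222-0.136986)/0.222222 = 38.36%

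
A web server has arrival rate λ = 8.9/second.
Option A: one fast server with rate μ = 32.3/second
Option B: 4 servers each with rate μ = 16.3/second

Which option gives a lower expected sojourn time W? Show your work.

Option A: single server μ = 32.3 (M/M/1)
  ρ_A = 8.9/32.3 = 0.2755
  W_A = 1/(μ-λ) = 1/(32.3-8.9) = 1/23.40 = 0.04274

Option B: 4 servers μ = 16.3 (M/M/4)
  ρ_B = λ/(cμ) = 8.9/(4×16.3) = 0.1365
  Offered load a = λ/μ = cρ = 8.9/16.3 = 0.5460
  P₀ = [ Σₙ₌₀^3 aⁿ/n! + a^4/(4!(1-ρ)) ]⁻¹
  Σ = a^0/0! + a^1/1! + a^2/2! + a^3/3! = 1.0000 + 0.5460 + 0.1491 + 0.02713 = 1.7222
  a^4/(4!(1-ρ)) = 0.08888/(24 × 0.8635) = 0.004289
  P₀ = 1/(1.7222 + 0.004289) = 0.5792
  Lq = P₀·a^4·ρ / (4!(1-ρ)²) = 0.5792 × 0.08888 × 0.1365 / (24 × 0.7456) = 0.0003927
  Wq_B = Lq/λ = 0.0003927/8.9 = 0.00004412
  W_B = Wq_B + 1/μ = 0.00004412 + 0.06135 = 0.06139

Since W_A = 0.04274 < W_B = 0.06139, Option A (single fast server) has the shorter time in system.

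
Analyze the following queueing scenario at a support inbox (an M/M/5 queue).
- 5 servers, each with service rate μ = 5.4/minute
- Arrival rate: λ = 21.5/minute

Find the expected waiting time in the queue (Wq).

Traffic intensity: ρ = λ/(cμ) = 21.5/(5×5.4) = 0.7963
Since ρ = 0.7963 < 1, system is stable.
Offered load a = λ/μ = cρ = 21.5/5.4 = 3.9815
P₀ = [ Σₙ₌₀^4 aⁿ/n! + a^5/(5!(1-ρ)) ]⁻¹
Σ = a^0/0! + a^1/1! + a^2/2! + a^3/3! + a^4/4! = 1.0000 + 3.9815 + 7.9261 + 10.5192 + 10.4705 = 33.8973
a^5/(5!(1-ρ)) = 1000.5148/(120 × 0.203704) = 40.9301
P₀ = 1/(33.8973 + 40.9301) = 0.01336
Lq = P₀·a^5·ρ / (5!(1-ρ)²) = 0.01336408 × 1000.5148 × 0.7962963 / (120 × 0.04149520) = 2.1382
Wq = Lq/λ = 2.1382/21.5 = 0.09945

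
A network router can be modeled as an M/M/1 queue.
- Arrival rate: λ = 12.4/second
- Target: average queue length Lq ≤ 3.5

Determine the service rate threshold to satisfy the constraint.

For M/M/1: Lq = λ²/(μ(μ-λ))
Need Lq ≤ 3.5, i.e. μ(μ-λ) ≥ λ²/3.5
μ² - 12.4μ - 153.76/3.5 ≥ 0  →  μ² - 12.4μ - 43.93143 ≥ 0
Quadratic formula (positive root): μ = [λ + √(λ² + 4×43.93143)]/2
Discriminant: 153.76 + 4×43.93143 = 329.4857, √329.4857 = 18.1517
μ ≥ (12.4 + 18.1517)/2 = 15.2759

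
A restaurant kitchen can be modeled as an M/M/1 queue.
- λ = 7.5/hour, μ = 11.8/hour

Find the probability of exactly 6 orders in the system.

ρ = λ/μ = 7.5/11.8 = 0.63559
P(n) = (1-ρ)ρⁿ
P(6) = (1-0.63559) × 0.63559^6
P(6) = 0.3644 × 0.06593
P(6) = 0.02402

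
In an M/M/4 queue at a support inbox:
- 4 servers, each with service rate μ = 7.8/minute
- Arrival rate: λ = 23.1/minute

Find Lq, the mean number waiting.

Traffic intensity: ρ = λ/(cμ) = 23.1/(4×7.8) = 0.7404
Since ρ = 0.7404 < 1, system is stable.
Offered load a = λ/μ = cρ = 23.1/7.8 = 2.9615
P₀ = [ Σₙ₌₀^3 aⁿ/n! + a^4/(4!(1-ρ)) ]⁻¹
Σ = a^0/0! + a^1/1! + a^2/2! + a^3/3! = 1.0000 + 2.9615 + 4.3854 + 4.3291 = 12.6760
a^4/(4!(1-ρ)) = 76.92535/(24 × 0.2596154) = 12.3460
P₀ = 1/(12.6760 + 12.3460) = 0.03996
Lq = P₀·a^4·ρ / (4!(1-ρ)²) = 0.039965 × 76.9254 × 0.74038 / (24 × 0.067400) = 1.4071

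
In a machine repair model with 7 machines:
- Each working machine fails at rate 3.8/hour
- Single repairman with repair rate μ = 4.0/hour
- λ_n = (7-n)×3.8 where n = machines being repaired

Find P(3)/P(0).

P(3)/P(0) = ∏_{i=0}^{3-1} λ_i/μ_{i+1}
= (7-0)×3.8/4.0 × (7-1)×3.8/4.0 × (7-2)×3.8/4.0
= 180.0487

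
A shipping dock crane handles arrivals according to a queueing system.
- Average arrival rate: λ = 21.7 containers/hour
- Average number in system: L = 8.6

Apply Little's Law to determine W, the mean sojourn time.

Little's Law: L = λW, so W = L/λ
W = 8.6/21.7 = 0.3963 hours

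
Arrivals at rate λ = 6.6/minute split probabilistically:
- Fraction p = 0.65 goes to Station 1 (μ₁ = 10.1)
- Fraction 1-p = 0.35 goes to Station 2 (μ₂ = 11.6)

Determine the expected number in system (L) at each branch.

Effective rates: λ₁ = 6.6×0.65 = 4.29, λ₂ = 6.6×0.35 = 2.31
Station 1: ρ₁ = 4.29/10.1 = 0.42475, L₁ = ρ₁/(1-ρ₁) = 0.42475/(1-0.42475) = 0.7384
Station 2: ρ₂ = 2.31/11.6 = 0.19914, L₂ = ρ₂/(1-ρ₂) = 0.19914/(1-0.19914) = 0.2487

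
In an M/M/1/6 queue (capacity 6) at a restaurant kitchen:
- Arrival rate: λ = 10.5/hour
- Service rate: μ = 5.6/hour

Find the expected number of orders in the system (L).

ρ = λ/μ = 10.5/5.6 = 1.8750
P₀ = (1-ρ)/(1-ρ^(K+1)) = (1-1.8750)/(1-1.8750^7) = -0.8750/-80.4721 = 0.01087
P_K = P₀×ρ^K = 0.010873 × 1.8750^6 = 0.010873 × 43.4518 = 0.4725
L = ρ[1 - (K+1)ρ^K + Kρ^(K+1)] / [(1-ρ)(1-ρ^(K+1))]
L = 1.8750 × (1 - 7×43.4518 + 6×81.4721) / ((1 - 1.8750) × (1 - 81.4721)) = 4.9441 orders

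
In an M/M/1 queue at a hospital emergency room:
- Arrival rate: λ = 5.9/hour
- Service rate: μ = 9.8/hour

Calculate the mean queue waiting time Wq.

First, compute utilization: ρ = λ/μ = 5.9/9.8 = 0.6020
For M/M/1: Wq = λ/(μ(μ-λ))
Wq = 5.9/(9.8 × (9.8-5.9))
Wq = 5.9/(9.8 × 3.90)
Wq = 0.1544 hours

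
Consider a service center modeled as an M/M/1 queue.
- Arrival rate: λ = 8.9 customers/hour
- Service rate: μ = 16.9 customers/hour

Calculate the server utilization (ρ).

Server utilization: ρ = λ/μ
ρ = 8.9/16.9 = 0.5266
The server is busy 52.66% of the time.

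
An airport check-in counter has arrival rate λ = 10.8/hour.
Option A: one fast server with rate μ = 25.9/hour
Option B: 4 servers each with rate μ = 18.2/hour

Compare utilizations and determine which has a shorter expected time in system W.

Option A: single server μ = 25.9 (M/M/1)
  ρ_A = 10.8/25.9 = 0.4170
  W_A = 1/(μ-λ) = 1/(25.9-10.8) = 1/15.10 = 0.06623

Option B: 4 servers μ = 18.2 (M/M/4)
  ρ_B = λ/(cμ) = 10.8/(4×18.2) = 0.1484
  Offered load a = λ/μ = cρ = 10.8/18.2 = 0.5934
  P₀ = [ Σₙ₌₀^3 aⁿ/n! + a^4/(4!(1-ρ)) ]⁻¹
  Σ = a^0/0! + a^1/1! + a^2/2! + a^3/3! = 1.0000 + 0.5934 + 0.1761 + 0.03483 = 1.8043
  a^4/(4!(1-ρ)) = 0.1239965/(24 × 0.8516484) = 0.006066
  P₀ = 1/(1.8043 + 0.006066) = 0.5524
  Lq = P₀·a^4·ρ / (4!(1-ρ)²) = 0.55237 × 0.12400 × 0.14835 / (24 × 0.72530) = 0.0005837
  Wq_B = Lq/λ = 0.0005837/10.8 = 0.00005405
  W_B = Wq_B + 1/μ = 0.00005405 + 0.05495 = 0.05500

Since W_B = 0.05500 < W_A = 0.06623, Option B (multiple servers) has the shorter time in system.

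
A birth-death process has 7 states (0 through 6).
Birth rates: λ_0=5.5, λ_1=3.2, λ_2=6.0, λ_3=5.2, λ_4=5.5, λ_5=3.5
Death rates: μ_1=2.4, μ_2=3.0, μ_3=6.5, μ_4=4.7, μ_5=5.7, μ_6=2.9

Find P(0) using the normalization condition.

Ratios P(n)/P(0) = (λ₀···λₙ₋₁)/(μ₁···μₙ):
P(1)/P(0) = (5.5)/(2.4) = 2.2917
P(2)/P(0) = (5.5×3.2)/(2.4×3.0) = 2.4444
P(3)/P(0) = (5.5×3.2×6.0)/(2.4×3.0×6.5) = 2.2564
P(4)/P(0) = (5.5×3.2×6.0×5.2)/(2.4×3.0×6.5×4.7) = 2.4965
P(5)/P(0) = (5.5×3.2×6.0×5.2×5.5)/(2.4×3.0×6.5×4.7×5.7) = 2.4089
P(6)/P(0) = (5.5×3.2×6.0×5.2×5.5×3.5)/(2.4×3.0×6.5×4.7×5.7×2.9) = 2.9072

Normalization: ∑ P(n) = 1
P(0) × (1.0000 + 2.2917 + 2.4444 + 2.2564 + 2.4965 + 2.4089 + 2.9072) = 1
P(0) × 15.8051 = 1
P(0) = 1/15.8051 = 0.06327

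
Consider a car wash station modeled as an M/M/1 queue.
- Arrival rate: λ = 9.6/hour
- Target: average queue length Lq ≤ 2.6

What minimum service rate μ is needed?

For M/M/1: Lq = λ²/(μ(μ-λ))
Need Lq ≤ 2.6, i.e. μ(μ-λ) ≥ λ²/2.6
μ² - 9.6μ - 92.16/2.6 ≥ 0  →  μ² - 9.6μ - 35.44615 ≥ 0
Quadratic formula (positive root): μ = [λ + √(λ² + 4×35.44615)]/2
Discriminant: 92.16 + 4×35.44615 = 233.9446, √233.9446 = 15.2952
μ ≥ (9.6 + 15.2952)/2 = 12.4476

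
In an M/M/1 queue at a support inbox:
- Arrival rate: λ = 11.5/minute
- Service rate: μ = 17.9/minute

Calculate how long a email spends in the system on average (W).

First, compute utilization: ρ = λ/μ = 11.5/17.9 = 0.6425
For M/M/1: W = 1/(μ-λ)
W = 1/(17.9-11.5) = 1/6.40
W = 0.1563 minutes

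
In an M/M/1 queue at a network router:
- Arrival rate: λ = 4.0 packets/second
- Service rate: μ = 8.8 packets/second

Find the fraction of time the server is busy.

Server utilization: ρ = λ/μ
ρ = 4.0/8.8 = 0.4545
The server is busy 45.45% of the time.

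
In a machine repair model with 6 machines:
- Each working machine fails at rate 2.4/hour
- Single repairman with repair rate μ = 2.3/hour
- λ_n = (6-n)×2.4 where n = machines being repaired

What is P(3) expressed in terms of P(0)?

P(3)/P(0) = ∏_{i=0}^{3-1} λ_i/μ_{i+1}
= (6-0)×2.4/2.3 × (6-1)×2.4/2.3 × (6-2)×2.4/2.3
= 136.3426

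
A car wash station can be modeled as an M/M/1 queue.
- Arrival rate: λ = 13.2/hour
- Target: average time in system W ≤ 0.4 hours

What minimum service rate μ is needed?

For M/M/1: W = 1/(μ-λ)
Need W ≤ 0.4, so 1/(μ-λ) ≤ 0.4
μ - λ ≥ 1/0.4 = 2.5000
μ ≥ 13.2 + 2.5000 = 15.7000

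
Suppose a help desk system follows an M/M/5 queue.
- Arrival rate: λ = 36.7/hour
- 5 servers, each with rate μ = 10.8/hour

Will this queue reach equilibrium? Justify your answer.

Stability requires ρ = λ/(cμ) < 1
ρ = 36.7/(5 × 10.8) = 36.7/54.00 = 0.6796
Since 0.6796 < 1, the system is STABLE.
The servers are busy 67.96% of the time.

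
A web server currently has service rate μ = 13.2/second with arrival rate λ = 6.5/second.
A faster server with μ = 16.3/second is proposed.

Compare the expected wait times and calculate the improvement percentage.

System 1: ρ₁ = 6.5/13.2 = 0.4924, W₁ = 1/(13.2-6.5) = 0.14925
System 2: ρ₂ = 6.5/16.3 = 0.3988, W₂ = 1/(16.3-6.5) = 0.10204
Improvement: (W₁-W₂)/W₁ = (0.14925-0.10204)/0.14925 = 31.63%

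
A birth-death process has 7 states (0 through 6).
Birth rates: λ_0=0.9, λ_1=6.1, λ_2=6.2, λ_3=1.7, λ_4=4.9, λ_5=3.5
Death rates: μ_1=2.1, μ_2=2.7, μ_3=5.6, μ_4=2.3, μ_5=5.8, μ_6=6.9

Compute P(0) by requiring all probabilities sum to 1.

Ratios P(n)/P(0) = (λ₀···λₙ₋₁)/(μ₁···μₙ):
P(1)/P(0) = (0.9)/(2.1) = 0.4286
P(2)/P(0) = (0.9×6.1)/(2.1×2.7) = 0.9683
P(3)/P(0) = (0.9×6.1×6.2)/(2.1×2.7×5.6) = 1.0720
P(4)/P(0) = (0.9×6.1×6.2×1.7)/(2.1×2.7×5.6×2.3) = 0.7923
P(5)/P(0) = (0.9×6.1×6.2×1.7×4.9)/(2.1×2.7×5.6×2.3×5.8) = 0.6694
P(6)/P(0) = (0.9×6.1×6.2×1.7×4.9×3.5)/(2.1×2.7×5.6×2.3×5.8×6.9) = 0.3395

Normalization: ∑ P(n) = 1
P(0) × (1.0000 + 0.4286 + 0.9683 + 1.0720 + 0.7923 + 0.6694 + 0.3395) = 1
P(0) × 5.2701 = 1
P(0) = 1/5.2701 = 0.1897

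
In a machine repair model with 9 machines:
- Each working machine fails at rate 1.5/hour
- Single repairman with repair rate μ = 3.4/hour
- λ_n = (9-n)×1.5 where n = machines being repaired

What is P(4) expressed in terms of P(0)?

P(4)/P(0) = ∏_{i=0}^{4-1} λ_i/μ_{i+1}
= (9-0)×1.5/3.4 × (9-1)×1.5/3.4 × (9-2)×1.5/3.4 × (9-3)×1.5/3.4
= 114.5595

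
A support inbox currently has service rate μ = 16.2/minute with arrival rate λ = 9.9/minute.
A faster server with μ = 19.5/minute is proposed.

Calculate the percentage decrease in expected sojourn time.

System 1: ρ₁ = 9.9/16.2 = 0.6111, W₁ = 1/(16.2-9.9) = 0.1587
System 2: ρ₂ = 9.9/19.5 = 0.5077, W₂ = 1/(19.5-9.9) = 0.1042
Improvement: (W₁-W₂)/W₁ = (0.1587-0.1042)/0.1587 = 34.38%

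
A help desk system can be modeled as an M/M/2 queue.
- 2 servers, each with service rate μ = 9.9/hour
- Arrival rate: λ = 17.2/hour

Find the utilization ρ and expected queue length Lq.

Traffic intensity: ρ = λ/(cμ) = 17.2/(2×9.9) = 0.8687
Since ρ = 0.8687 < 1, system is stable.
Offered load a = λ/μ = cρ = 17.2/9.9 = 1.7374
P₀ = [ Σₙ₌₀^1 aⁿ/n! + a^2/(2!(1-ρ)) ]⁻¹
Σ = a^0/0! + a^1/1! = 1.0000 + 1.7374 = 2.7374
a^2/(2!(1-ρ)) = 3.01847/(2 × 0.131313) = 11.4934
P₀ = 1/(2.7374 + 11.4934) = 0.07027
Lq = P₀·a^2·ρ / (2!(1-ρ)²) = 0.0702703 × 3.01847 × 0.868687 / (2 × 0.0172431) = 5.3429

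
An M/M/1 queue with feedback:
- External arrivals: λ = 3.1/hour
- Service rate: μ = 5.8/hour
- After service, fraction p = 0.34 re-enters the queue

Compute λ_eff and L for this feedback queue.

Effective arrival rate: λ_eff = λ/(1-p) = 3.1/(1-0.34) = 3.1/0.66 = 4.69697
ρ = λ_eff/μ = 4.69697/5.8 = 0.80982
L = ρ/(1-ρ) = 0.80982/(1-0.80982) = 4.2582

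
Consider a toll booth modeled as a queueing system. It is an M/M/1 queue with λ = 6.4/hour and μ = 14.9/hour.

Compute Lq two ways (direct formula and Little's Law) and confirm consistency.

Method 1 (direct): Lq = λ²/(μ(μ-λ)) = 40.96/(14.9 × 8.50) = 0.3234

Method 2 (Little's Law):
W = 1/(μ-λ) = 1/8.50 = 0.117647
Wq = W - 1/μ = 0.117647 - 0.0671141 = 0.05053
Lq = λWq = 6.4 × 0.05053 = 0.3234 ✔ (matches Method 1)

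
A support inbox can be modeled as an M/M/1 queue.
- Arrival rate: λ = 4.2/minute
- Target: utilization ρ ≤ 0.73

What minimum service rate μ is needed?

ρ = λ/μ, so μ = λ/ρ
μ ≥ 4.2/0.73 = 5.7534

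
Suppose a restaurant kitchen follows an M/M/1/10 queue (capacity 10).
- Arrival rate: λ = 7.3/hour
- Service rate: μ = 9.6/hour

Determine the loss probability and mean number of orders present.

ρ = λ/μ = 7.3/9.6 = 0.76042
P₀ = (1-ρ)/(1-ρ^(K+1)) = (1-0.76042)/(1-0.76042^11) = 0.2396/0.9508 = 0.2520
P_K = P₀×ρ^K = 0.2520 × 0.76042^10 = 0.2520 × 0.06465 = 0.01629
Blocking probability P_10 = 0.01629 (1.63%)
L = ρ[1 - (K+1)ρ^K + Kρ^(K+1)] / [(1-ρ)(1-ρ^(K+1))]
L = 0.76042 × (1 - 11×0.064645 + 10×0.049157) / ((1 - 0.76042) × (1 - 0.049157)) = 2.6053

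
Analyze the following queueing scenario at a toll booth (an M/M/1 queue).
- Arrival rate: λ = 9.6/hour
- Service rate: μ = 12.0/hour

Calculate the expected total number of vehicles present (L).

ρ = λ/μ = 9.6/12.0 = 0.8000
For M/M/1: L = λ/(μ-λ)
L = 9.6/(12.0-9.6) = 9.6/2.40
L = 4.0000 vehicles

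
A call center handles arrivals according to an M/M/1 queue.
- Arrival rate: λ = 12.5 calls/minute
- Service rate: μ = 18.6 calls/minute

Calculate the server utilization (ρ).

Server utilization: ρ = λ/μ
ρ = 12.5/18.6 = 0.6720
The server is busy 67.20% of the time.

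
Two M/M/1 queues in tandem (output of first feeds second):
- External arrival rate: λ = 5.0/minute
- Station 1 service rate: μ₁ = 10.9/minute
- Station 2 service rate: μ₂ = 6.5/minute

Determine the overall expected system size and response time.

By Jackson's theorem, each station behaves as independent M/M/1.
Station 1: ρ₁ = 5.0/10.9 = 0.4587, L₁ = ρ₁/(1-ρ₁) = λ/(μ₁-λ) = 5.0/5.90 = 0.8475
Station 2: ρ₂ = 5.0/6.5 = 0.7692, L₂ = ρ₂/(1-ρ₂) = λ/(μ₂-λ) = 5.0/1.50 = 3.3333
Total: L = L₁ + L₂ = 0.8475 + 3.3333 = 4.1808
W = L/λ = 4.1808/5.0 = 0.8362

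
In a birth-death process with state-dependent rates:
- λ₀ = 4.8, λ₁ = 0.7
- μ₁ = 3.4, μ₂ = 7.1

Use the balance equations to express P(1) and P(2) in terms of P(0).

Balance equations:
State 0: λ₀P₀ = μ₁P₁ → P₁ = (λ₀/μ₁)P₀ = (4.8/3.4)P₀ = 1.4118P₀
State 1: P₂ = (λ₀λ₁)/(μ₁μ₂)P₀ = (4.8×0.7)/(3.4×7.1)P₀ = 0.1392P₀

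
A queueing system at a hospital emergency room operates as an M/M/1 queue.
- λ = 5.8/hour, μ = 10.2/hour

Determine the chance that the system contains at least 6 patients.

ρ = λ/μ = 5.8/10.2 = 0.56863
P(N ≥ n) = ρⁿ
P(N ≥ 6) = 0.56863^6
P(N ≥ 6) = 0.03380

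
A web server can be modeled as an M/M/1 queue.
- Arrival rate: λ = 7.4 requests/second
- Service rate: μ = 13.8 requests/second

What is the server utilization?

Server utilization: ρ = λ/μ
ρ = 7.4/13.8 = 0.5362
The server is busy 53.62% of the time.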